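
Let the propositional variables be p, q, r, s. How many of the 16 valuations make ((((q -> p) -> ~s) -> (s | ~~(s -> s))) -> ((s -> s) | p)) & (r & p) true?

4

Initial set: {(((((q -> p) -> ~s) -> (s | ~~(s -> s))) -> ((s -> s) | p)) & (r & p))}.
(((((q -> p) -> ~s) -> (s | ~~(s -> s))) -> ((s -> s) | p)) & (r & p)): α-rule — add ((((q -> p) -> ~s) -> (s | ~~(s -> s))) -> ((s -> s) | p)), (r & p).
(r & p): α-rule — add r, p.
((((q -> p) -> ~s) -> (s | ~~(s -> s))) -> ((s -> s) | p)): β-rule — branch into ~(((q -> p) -> ~s) -> (s | ~~(s -> s)))  //  ((s -> s) | p).
  branch 1 (add ~(((q -> p) -> ~s) -> (s | ~~(s -> s)))):
    ~(((q -> p) -> ~s) -> (s | ~~(s -> s))): α-rule — add ((q -> p) -> ~s), ~(s | ~~(s -> s)).
    ~(s | ~~(s -> s)): α-rule — add ~s, ~~~(s -> s).
    ~~~(s -> s): drop double negation, giving ~(s -> s).
    ~(s -> s): α-rule — add s, ~s.
    × closes — contains both s and ~s.
  branch 2 (add ((s -> s) | p)):
    ((s -> s) | p): β-rule — branch into (s -> s)  //  p.
      branch 2.1 (add (s -> s)):
        (s -> s): β-rule — branch into ~s  //  s.
          branch 2.1.1 (add ~s):
            ○ open, literals {p=1, r=1, s=0}.
          branch 2.1.2 (add s):
            ○ open, literals {p=1, r=1, s=1}.
      branch 2.2 (add p):
        ○ open, literals {p=1, r=1}.
1 branch closed, 3 open.
Each open branch fixes some atoms; the unmentioned ones are free. Counting distinct full assignments: branch {p=1, r=1, s=0} (q) contributes 2 new; branch {p=1, r=1, s=1} (q) contributes 2 new; branch {p=1, r=1} (q, s) contributes 0 new. Total: 4.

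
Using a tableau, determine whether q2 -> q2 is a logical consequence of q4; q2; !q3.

Initial set: {q4; q2; !q3; !(q2 -> q2)}.
!(q2 -> q2): α-rule — add q2, !q2.
× closes — contains both q2 and !q2.
All 1 branch closes.
Every branch closed, so the premises entail the conclusion.

Yes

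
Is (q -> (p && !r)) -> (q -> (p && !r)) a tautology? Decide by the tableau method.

Valid

Assume the negation and expand:
Initial set: {!((q -> (p && !r)) -> (q -> (p && !r)))}.
!((q -> (p && !r)) -> (q -> (p && !r))): α-rule — add (q -> (p && !r)), !(q -> (p && !r)).
!(q -> (p && !r)): α-rule — add q, !(p && !r).
(q -> (p && !r)): β-rule — branch into !q  //  (p && !r).
  branch 1 (add !q):
    × closes — contains both q and !q.
  branch 2 (add (p && !r)):
    (p && !r): α-rule — add p, !r.
    !(p && !r): β-rule — branch into !p  //  !!r.
      branch 2.1 (add !p):
        × closes — contains both p and !p.
      branch 2.2 (add !!r):
        × closes — contains both r and !r.
All 3 branches close.
Every branch closed, so the negation is unsatisfiable and the formula is valid.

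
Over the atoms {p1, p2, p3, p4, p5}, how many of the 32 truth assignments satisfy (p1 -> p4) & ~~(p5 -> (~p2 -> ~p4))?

Initial set: {((p1 -> p4) & ~~(p5 -> (~p2 -> ~p4)))}.
((p1 -> p4) & ~~(p5 -> (~p2 -> ~p4))): α-rule — add (p1 -> p4), ~~(p5 -> (~p2 -> ~p4)).
~~(p5 -> (~p2 -> ~p4)): drop double negation, giving (p5 -> (~p2 -> ~p4)).
(p1 -> p4): β-rule — branch into ~p1  //  p4.
  branch 1 (add ~p1):
    (p5 -> (~p2 -> ~p4)): β-rule — branch into ~p5  //  (~p2 -> ~p4).
      branch 1.1 (add ~p5):
        ○ open, literals {p1=0, p5=0}.
      branch 1.2 (add (~p2 -> ~p4)):
        (~p2 -> ~p4): β-rule — branch into ~~p2  //  ~p4.
          branch 1.2.1 (add ~~p2):
            ○ open, literals {p1=0, p2=1}.
          branch 1.2.2 (add ~p4):
            ○ open, literals {p1=0, p4=0}.
  branch 2 (add p4):
    (p5 -> (~p2 -> ~p4)): β-rule — branch into ~p5  //  (~p2 -> ~p4).
      branch 2.1 (add ~p5):
        ○ open, literals {p4=1, p5=0}.
      branch 2.2 (add (~p2 -> ~p4)):
        (~p2 -> ~p4): β-rule — branch into ~~p2  //  ~p4.
          branch 2.2.1 (add ~~p2):
            ○ open, literals {p2=1, p4=1}.
          branch 2.2.2 (add ~p4):
            × closes — contains both p4 and ~p4.
1 branch closed, 5 open.
Each open branch fixes some atoms; the unmentioned ones are free. Counting distinct full assignments: branch {p1=0, p5=0} (p2, p3, p4) contributes 8 new; branch {p1=0, p2=1} (p3, p4, p5) contributes 4 new; branch {p1=0, p4=0} (p2, p3, p5) contributes 2 new; branch {p4=1, p5=0} (p1, p2, p3) contributes 4 new; branch {p2=1, p4=1} (p1, p3, p5) contributes 2 new. Total: 20.

20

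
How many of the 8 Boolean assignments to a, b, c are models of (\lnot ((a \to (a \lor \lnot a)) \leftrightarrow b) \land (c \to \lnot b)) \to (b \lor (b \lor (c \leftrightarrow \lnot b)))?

6

Initial set: {((\lnot ((a \to (a \lor \lnot a)) \leftrightarrow b) \land (c \to \lnot b)) \to (b \lor (b \lor (c \leftrightarrow \lnot b))))}.
((\lnot ((a \to (a \lor \lnot a)) \leftrightarrow b) \land (c \to \lnot b)) \to (b \lor (b \lor (c \leftrightarrow \lnot b)))): β-rule — branch into \lnot (\lnot ((a \to (a \lor \lnot a)) \leftrightarrow b) \land (c \to \lnot b))  //  (b \lor (b \lor (c \leftrightarrow \lnot b))).
  branch 1 (add \lnot (\lnot ((a \to (a \lor \lnot a)) \leftrightarrow b) \land (c \to \lnot b))):
    \lnot (\lnot ((a \to (a \lor \lnot a)) \leftrightarrow b) \land (c \to \lnot b)): β-rule — branch into \lnot \lnot ((a \to (a \lor \lnot a)) \leftrightarrow b)  //  \lnot (c \to \lnot b).
      branch 1.1 (add \lnot \lnot ((a \to (a \lor \lnot a)) \leftrightarrow b)):
        \lnot \lnot ((a \to (a \lor \lnot a)) \leftrightarrow b): β-rule — branch into (a \to (a \lor \lnot a)), b  //  \lnot (a \to (a \lor \lnot a)), \lnot b.
          branch 1.1.1 (add (a \to (a \lor \lnot a)), b):
            (a \to (a \lor \lnot a)): β-rule — branch into \lnot a  //  (a \lor \lnot a).
              branch 1.1.1.1 (add \lnot a):
                ○ open, literals {a=0, b=1}.
              branch 1.1.1.2 (add (a \lor \lnot a)):
                (a \lor \lnot a): β-rule — branch into a  //  \lnot a.
                  branch 1.1.1.2.1 (add a):
                    ○ open, literals {a=1, b=1}.
                  branch 1.1.1.2.2 (add \lnot a):
                    ○ open, literals {a=0, b=1}.
          branch 1.1.2 (add \lnot (a \to (a \lor \lnot a)), \lnot b):
            \lnot (a \to (a \lor \lnot a)): α-rule — add a, \lnot (a \lor \lnot a).
            \lnot (a \lor \lnot a): α-rule — add \lnot a, \lnot \lnot a.
            × closes — contains both a and \lnot a.
      branch 1.2 (add \lnot (c \to \lnot b)):
        \lnot (c \to \lnot b): α-rule — add c, \lnot \lnot b.
        ○ open, literals {b=1, c=1}.
  branch 2 (add (b \lor (b \lor (c \leftrightarrow \lnot b)))):
    (b \lor (b \lor (c \leftrightarrow \lnot b))): β-rule — branch into b  //  (b \lor (c \leftrightarrow \lnot b)).
      branch 2.1 (add b):
        ○ open, literals {b=1}.
      branch 2.2 (add (b \lor (c \leftrightarrow \lnot b))):
        (b \lor (c \leftrightarrow \lnot b)): β-rule — branch into b  //  (c \leftrightarrow \lnot b).
          branch 2.2.1 (add b):
            ○ open, literals {b=1}.
          branch 2.2.2 (add (c \leftrightarrow \lnot b)):
            (c \leftrightarrow \lnot b): β-rule — branch into c, \lnot b  //  \lnot c, \lnot \lnot b.
              branch 2.2.2.1 (add c, \lnot b):
                ○ open, literals {b=0, c=1}.
              branch 2.2.2.2 (add \lnot c, \lnot \lnot b):
                ○ open, literals {b=1, c=0}.
1 branch closed, 8 open.
Each open branch fixes some atoms; the unmentioned ones are free. Counting distinct full assignments: branch {a=0, b=1} (c) contributes 2 new; branch {a=1, b=1} (c) contributes 2 new; branch {a=0, b=1} (c) contributes 0 new; branch {b=1, c=1} (a) contributes 0 new; branch {b=1} (a, c) contributes 0 new; branch {b=1} (a, c) contributes 0 new; branch {b=0, c=1} (a) contributes 2 new; branch {b=1, c=0} (a) contributes 0 new. Total: 6.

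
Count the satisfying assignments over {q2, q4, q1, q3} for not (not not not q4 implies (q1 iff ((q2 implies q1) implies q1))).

Initial set: {T not (not not not q4 implies (q1 iff ((q2 implies q1) implies q1)))}.
T not (not not not q4 implies (q1 iff ((q2 implies q1) implies q1))): α-rule — add T not not not q4, F (q1 iff ((q2 implies q1) implies q1)).
T not not not q4: drop double negation, giving T not q4.
F (q1 iff ((q2 implies q1) implies q1)): β-rule — branch into T q1, F ((q2 implies q1) implies q1)  //  F q1, T ((q2 implies q1) implies q1).
  branch 1 (add T q1, F ((q2 implies q1) implies q1)):
    F ((q2 implies q1) implies q1): α-rule — add T (q2 implies q1), F q1.
    × closes — contains both q1 and not q1.
  branch 2 (add F q1, T ((q2 implies q1) implies q1)):
    T ((q2 implies q1) implies q1): β-rule — branch into F (q2 implies q1)  //  T q1.
      branch 2.1 (add F (q2 implies q1)):
        F (q2 implies q1): α-rule — add T q2, F q1.
        ○ open, literals {q1=F, q2=T, q4=F}.
      branch 2.2 (add T q1):
        × closes — contains both q1 and not q1.
2 branches closed, 1 open.
Each open branch fixes some atoms; the unmentioned ones are free. Counting distinct full assignments: branch {q1=F, q2=T, q4=F} (q3) contributes 2 new. Total: 2.

2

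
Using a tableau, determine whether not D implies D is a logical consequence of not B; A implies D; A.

Initial set: {not B; (A implies D); A; not (not D implies D)}.
not (not D implies D): α-rule — add not D, not D.
(A implies D): β-rule — branch into not A  //  D.
  branch 1 (add not A):
    × closes — contains both A and not A.
  branch 2 (add D):
    × closes — contains both D and not D.
All 2 branches close.
Every branch closed, so the premises entail the conclusion.

Yes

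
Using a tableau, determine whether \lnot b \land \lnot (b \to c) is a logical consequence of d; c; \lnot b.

No

Initial set: {d; c; \lnot b; \lnot (\lnot b \land \lnot (b \to c))}.
\lnot (\lnot b \land \lnot (b \to c)): β-rule — branch into \lnot \lnot b  //  \lnot \lnot (b \to c).
  branch 1 (add \lnot \lnot b):
    × closes — contains both b and \lnot b.
  branch 2 (add \lnot \lnot (b \to c)):
    \lnot \lnot (b \to c): β-rule — branch into \lnot b  //  c.
      branch 2.1 (add \lnot b):
        ○ open, literals {b=false, c=true, d=true}.
      branch 2.2 (add c):
        ○ open, literals {b=false, c=true, d=true}.
1 branch closed, 2 open.
An open branch gives a countermodel: b=false, c=true, d=true (unmentioned atoms arbitrary); the premises hold there but the conclusion fails.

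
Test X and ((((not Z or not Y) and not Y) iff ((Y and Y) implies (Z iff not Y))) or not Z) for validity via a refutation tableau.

Not valid

Assume the negation and expand:
Initial set: {not (X and ((((not Z or not Y) and not Y) iff ((Y and Y) implies (Z iff not Y))) or not Z))}.
not (X and ((((not Z or not Y) and not Y) iff ((Y and Y) implies (Z iff not Y))) or not Z)): β-rule — branch into not X  //  not ((((not Z or not Y) and not Y) iff ((Y and Y) implies (Z iff not Y))) or not Z).
  branch 1 (add not X):
    ○ open, literals {X=0}.
  branch 2 (add not ((((not Z or not Y) and not Y) iff ((Y and Y) implies (Z iff not Y))) or not Z)):
    not ((((not Z or not Y) and not Y) iff ((Y and Y) implies (Z iff not Y))) or not Z): α-rule — add not (((not Z or not Y) and not Y) iff ((Y and Y) implies (Z iff not Y))), not not Z.
    not (((not Z or not Y) and not Y) iff ((Y and Y) implies (Z iff not Y))): β-rule — branch into ((not Z or not Y) and not Y), not ((Y and Y) implies (Z iff not Y))  //  not ((not Z or not Y) and not Y), ((Y and Y) implies (Z iff not Y)).
      branch 2.1 (add ((not Z or not Y) and not Y), not ((Y and Y) implies (Z iff not Y))):
        ((not Z or not Y) and not Y): α-rule — add (not Z or not Y), not Y.
        not ((Y and Y) implies (Z iff not Y)): α-rule — add (Y and Y), not (Z iff not Y).
        (Y and Y): α-rule — add Y, Y.
        × closes — contains both Y and not Y.
      branch 2.2 (add not ((not Z or not Y) and not Y), ((Y and Y) implies (Z iff not Y))):
        not ((not Z or not Y) and not Y): β-rule — branch into not (not Z or not Y)  //  not not Y.
          branch 2.2.1 (add not (not Z or not Y)):
            not (not Z or not Y): α-rule — add not not Z, not not Y.
            ((Y and Y) implies (Z iff not Y)): β-rule — branch into not (Y and Y)  //  (Z iff not Y).
              branch 2.2.1.1 (add not (Y and Y)):
                not (Y and Y): β-rule — branch into not Y  //  not Y.
                  branch 2.2.1.1.1 (add not Y):
                    × closes — contains both Y and not Y.
                  branch 2.2.1.1.2 (add not Y):
                    × closes — contains both Y and not Y.
              branch 2.2.1.2 (add (Z iff not Y)):
                (Z iff not Y): β-rule — branch into Z, not Y  //  not Z, not not Y.
                  branch 2.2.1.2.1 (add Z, not Y):
                    × closes — contains both Y and not Y.
                  branch 2.2.1.2.2 (add not Z, not not Y):
                    × closes — contains both Z and not Z.
          branch 2.2.2 (add not not Y):
            ((Y and Y) implies (Z iff not Y)): β-rule — branch into not (Y and Y)  //  (Z iff not Y).
              branch 2.2.2.1 (add not (Y and Y)):
                not (Y and Y): β-rule — branch into not Y  //  not Y.
                  branch 2.2.2.1.1 (add not Y):
                    × closes — contains both Y and not Y.
                  branch 2.2.2.1.2 (add not Y):
                    × closes — contains both Y and not Y.
              branch 2.2.2.2 (add (Z iff not Y)):
                (Z iff not Y): β-rule — branch into Z, not Y  //  not Z, not not Y.
                  branch 2.2.2.2.1 (add Z, not Y):
                    × closes — contains both Y and not Y.
                  branch 2.2.2.2.2 (add not Z, not not Y):
                    × closes — contains both Z and not Z.
9 branches closed, 1 open.
An open branch gives a countermodel: X=0 (unmentioned atoms arbitrary); under it the original formula is false.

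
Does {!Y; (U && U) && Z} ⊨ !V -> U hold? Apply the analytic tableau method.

Yes

Initial set: {T !Y; T ((U && U) && Z); F (!V -> U)}.
T ((U && U) && Z): α-rule — add T (U && U), T Z.
F (!V -> U): α-rule — add T !V, F U.
T (U && U): α-rule — add T U, T U.
× closes — contains both U and !U.
All 1 branch closes.
Every branch closed, so the premises entail the conclusion.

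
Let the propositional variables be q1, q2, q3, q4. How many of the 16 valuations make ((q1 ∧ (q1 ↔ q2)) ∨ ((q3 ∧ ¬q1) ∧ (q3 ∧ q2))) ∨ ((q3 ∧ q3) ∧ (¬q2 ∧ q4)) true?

8

Initial set: {T (((q1 ∧ (q1 ↔ q2)) ∨ ((q3 ∧ ¬q1) ∧ (q3 ∧ q2))) ∨ ((q3 ∧ q3) ∧ (¬q2 ∧ q4)))}.
T (((q1 ∧ (q1 ↔ q2)) ∨ ((q3 ∧ ¬q1) ∧ (q3 ∧ q2))) ∨ ((q3 ∧ q3) ∧ (¬q2 ∧ q4))): β-rule — branch into T ((q1 ∧ (q1 ↔ q2)) ∨ ((q3 ∧ ¬q1) ∧ (q3 ∧ q2)))  //  T ((q3 ∧ q3) ∧ (¬q2 ∧ q4)).
  branch 1 (add T ((q1 ∧ (q1 ↔ q2)) ∨ ((q3 ∧ ¬q1) ∧ (q3 ∧ q2)))):
    T ((q1 ∧ (q1 ↔ q2)) ∨ ((q3 ∧ ¬q1) ∧ (q3 ∧ q2))): β-rule — branch into T (q1 ∧ (q1 ↔ q2))  //  T ((q3 ∧ ¬q1) ∧ (q3 ∧ q2)).
      branch 1.1 (add T (q1 ∧ (q1 ↔ q2))):
        T (q1 ∧ (q1 ↔ q2)): α-rule — add T q1, T (q1 ↔ q2).
        T (q1 ↔ q2): β-rule — branch into T q1, T q2  //  F q1, F q2.
          branch 1.1.1 (add T q1, T q2):
            ○ open, literals {q1=1, q2=1}.
          branch 1.1.2 (add F q1, F q2):
            × closes — contains both q1 and ¬q1.
      branch 1.2 (add T ((q3 ∧ ¬q1) ∧ (q3 ∧ q2))):
        T ((q3 ∧ ¬q1) ∧ (q3 ∧ q2)): α-rule — add T (q3 ∧ ¬q1), T (q3 ∧ q2).
        T (q3 ∧ ¬q1): α-rule — add T q3, T ¬q1.
        T (q3 ∧ q2): α-rule — add T q3, T q2.
        ○ open, literals {q1=0, q2=1, q3=1}.
  branch 2 (add T ((q3 ∧ q3) ∧ (¬q2 ∧ q4))):
    T ((q3 ∧ q3) ∧ (¬q2 ∧ q4)): α-rule — add T (q3 ∧ q3), T (¬q2 ∧ q4).
    T (q3 ∧ q3): α-rule — add T q3, T q3.
    T (¬q2 ∧ q4): α-rule — add T ¬q2, T q4.
    ○ open, literals {q2=0, q3=1, q4=1}.
1 branch closed, 3 open.
Each open branch fixes some atoms; the unmentioned ones are free. Counting distinct full assignments: branch {q1=1, q2=1} (q3, q4) contributes 4 new; branch {q1=0, q2=1, q3=1} (q4) contributes 2 new; branch {q2=0, q3=1, q4=1} (q1) contributes 2 new. Total: 8.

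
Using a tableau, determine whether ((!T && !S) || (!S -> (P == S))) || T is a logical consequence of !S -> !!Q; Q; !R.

Initial set: {T (!S -> !!Q); T Q; T !R; F (((!T && !S) || (!S -> (P == S))) || T)}.
F (((!T && !S) || (!S -> (P == S))) || T): α-rule — add F ((!T && !S) || (!S -> (P == S))), F T.
F ((!T && !S) || (!S -> (P == S))): α-rule — add F (!T && !S), F (!S -> (P == S)).
F (!S -> (P == S)): α-rule — add T !S, F (P == S).
T (!S -> !!Q): β-rule — branch into F !S  //  T !!Q.
  branch 1 (add F !S):
    × closes — contains both S and !S.
  branch 2 (add T !!Q):
    T !!Q: drop double negation, giving T Q.
    F (!T && !S): β-rule — branch into F !T  //  F !S.
      branch 2.1 (add F !T):
        × closes — contains both T and !T.
      branch 2.2 (add F !S):
        × closes — contains both S and !S.
All 3 branches close.
Every branch closed, so the premises entail the conclusion.

Yes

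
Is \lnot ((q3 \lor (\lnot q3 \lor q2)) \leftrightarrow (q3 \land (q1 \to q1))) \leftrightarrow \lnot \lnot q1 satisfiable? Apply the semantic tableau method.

Satisfiable

Initial set: {(\lnot ((q3 \lor (\lnot q3 \lor q2)) \leftrightarrow (q3 \land (q1 \to q1))) \leftrightarrow \lnot \lnot q1)}.
(\lnot ((q3 \lor (\lnot q3 \lor q2)) \leftrightarrow (q3 \land (q1 \to q1))) \leftrightarrow \lnot \lnot q1): β-rule — branch into \lnot ((q3 \lor (\lnot q3 \lor q2)) \leftrightarrow (q3 \land (q1 \to q1))), \lnot \lnot q1  //  \lnot \lnot ((q3 \lor (\lnot q3 \lor q2)) \leftrightarrow (q3 \land (q1 \to q1))), \lnot \lnot \lnot q1.
  branch 1 (add \lnot ((q3 \lor (\lnot q3 \lor q2)) \leftrightarrow (q3 \land (q1 \to q1))), \lnot \lnot q1):
    \lnot \lnot q1: drop double negation, giving q1.
    \lnot ((q3 \lor (\lnot q3 \lor q2)) \leftrightarrow (q3 \land (q1 \to q1))): β-rule — branch into (q3 \lor (\lnot q3 \lor q2)), \lnot (q3 \land (q1 \to q1))  //  \lnot (q3 \lor (\lnot q3 \lor q2)), (q3 \land (q1 \to q1)).
      branch 1.1 (add (q3 \lor (\lnot q3 \lor q2)), \lnot (q3 \land (q1 \to q1))):
        (q3 \lor (\lnot q3 \lor q2)): β-rule — branch into q3  //  (\lnot q3 \lor q2).
          branch 1.1.1 (add q3):
            \lnot (q3 \land (q1 \to q1)): β-rule — branch into \lnot q3  //  \lnot (q1 \to q1).
              branch 1.1.1.1 (add \lnot q3):
                × closes — contains both q3 and \lnot q3.
              branch 1.1.1.2 (add \lnot (q1 \to q1)):
                \lnot (q1 \to q1): α-rule — add q1, \lnot q1.
                × closes — contains both q1 and \lnot q1.
          branch 1.1.2 (add (\lnot q3 \lor q2)):
            \lnot (q3 \land (q1 \to q1)): β-rule — branch into \lnot q3  //  \lnot (q1 \to q1).
              branch 1.1.2.1 (add \lnot q3):
                (\lnot q3 \lor q2): β-rule — branch into \lnot q3  //  q2.
                  branch 1.1.2.1.1 (add \lnot q3):
                    ○ open, literals {q1=true, q3=false}.
                  branch 1.1.2.1.2 (add q2):
                    ○ open, literals {q1=true, q2=true, q3=false}.
              branch 1.1.2.2 (add \lnot (q1 \to q1)):
                \lnot (q1 \to q1): α-rule — add q1, \lnot q1.
                × closes — contains both q1 and \lnot q1.
      branch 1.2 (add \lnot (q3 \lor (\lnot q3 \lor q2)), (q3 \land (q1 \to q1))):
        \lnot (q3 \lor (\lnot q3 \lor q2)): α-rule — add \lnot q3, \lnot (\lnot q3 \lor q2).
        (q3 \land (q1 \to q1)): α-rule — add q3, (q1 \to q1).
        × closes — contains both q3 and \lnot q3.
  branch 2 (add \lnot \lnot ((q3 \lor (\lnot q3 \lor q2)) \leftrightarrow (q3 \land (q1 \to q1))), \lnot \lnot \lnot q1):
    \lnot \lnot \lnot q1: drop double negation, giving \lnot q1.
    \lnot \lnot ((q3 \lor (\lnot q3 \lor q2)) \leftrightarrow (q3 \land (q1 \to q1))): β-rule — branch into (q3 \lor (\lnot q3 \lor q2)), (q3 \land (q1 \to q1))  //  \lnot (q3 \lor (\lnot q3 \lor q2)), \lnot (q3 \land (q1 \to q1)).
      branch 2.1 (add (q3 \lor (\lnot q3 \lor q2)), (q3 \land (q1 \to q1))):
        (q3 \land (q1 \to q1)): α-rule — add q3, (q1 \to q1).
        (q3 \lor (\lnot q3 \lor q2)): β-rule — branch into q3  //  (\lnot q3 \lor q2).
          branch 2.1.1 (add q3):
            (q1 \to q1): β-rule — branch into \lnot q1  //  q1.
              branch 2.1.1.1 (add \lnot q1):
                ○ open, literals {q1=false, q3=true}.
              branch 2.1.1.2 (add q1):
                × closes — contains both q1 and \lnot q1.
          branch 2.1.2 (add (\lnot q3 \lor q2)):
            (q1 \to q1): β-rule — branch into \lnot q1  //  q1.
              branch 2.1.2.1 (add \lnot q1):
                (\lnot q3 \lor q2): β-rule — branch into \lnot q3  //  q2.
                  branch 2.1.2.1.1 (add \lnot q3):
                    × closes — contains both q3 and \lnot q3.
                  branch 2.1.2.1.2 (add q2):
                    ○ open, literals {q1=false, q2=true, q3=true}.
              branch 2.1.2.2 (add q1):
                × closes — contains both q1 and \lnot q1.
      branch 2.2 (add \lnot (q3 \lor (\lnot q3 \lor q2)), \lnot (q3 \land (q1 \to q1))):
        \lnot (q3 \lor (\lnot q3 \lor q2)): α-rule — add \lnot q3, \lnot (\lnot q3 \lor q2).
        \lnot (\lnot q3 \lor q2): α-rule — add \lnot \lnot q3, \lnot q2.
        × closes — contains both q3 and \lnot q3.
8 branches closed, 4 open.
An open branch gives a satisfying assignment: q1=true, q3=false.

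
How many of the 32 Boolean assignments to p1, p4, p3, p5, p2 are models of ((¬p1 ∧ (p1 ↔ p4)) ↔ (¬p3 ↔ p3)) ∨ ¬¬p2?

28

Initial set: {(((¬p1 ∧ (p1 ↔ p4)) ↔ (¬p3 ↔ p3)) ∨ ¬¬p2)}.
(((¬p1 ∧ (p1 ↔ p4)) ↔ (¬p3 ↔ p3)) ∨ ¬¬p2): β-rule — branch into ((¬p1 ∧ (p1 ↔ p4)) ↔ (¬p3 ↔ p3))  //  ¬¬p2.
  branch 1 (add ((¬p1 ∧ (p1 ↔ p4)) ↔ (¬p3 ↔ p3))):
    ((¬p1 ∧ (p1 ↔ p4)) ↔ (¬p3 ↔ p3)): β-rule — branch into (¬p1 ∧ (p1 ↔ p4)), (¬p3 ↔ p3)  //  ¬(¬p1 ∧ (p1 ↔ p4)), ¬(¬p3 ↔ p3).
      branch 1.1 (add (¬p1 ∧ (p1 ↔ p4)), (¬p3 ↔ p3)):
        (¬p1 ∧ (p1 ↔ p4)): α-rule — add ¬p1, (p1 ↔ p4).
        (¬p3 ↔ p3): β-rule — branch into ¬p3, p3  //  ¬¬p3, ¬p3.
          branch 1.1.1 (add ¬p3, p3):
            × closes — contains both p3 and ¬p3.
          branch 1.1.2 (add ¬¬p3, ¬p3):
            × closes — contains both p3 and ¬p3.
      branch 1.2 (add ¬(¬p1 ∧ (p1 ↔ p4)), ¬(¬p3 ↔ p3)):
        ¬(¬p1 ∧ (p1 ↔ p4)): β-rule — branch into ¬¬p1  //  ¬(p1 ↔ p4).
          branch 1.2.1 (add ¬¬p1):
            ¬(¬p3 ↔ p3): β-rule — branch into ¬p3, ¬p3  //  ¬¬p3, p3.
              branch 1.2.1.1 (add ¬p3, ¬p3):
                ○ open, literals {p1=T, p3=F}.
              branch 1.2.1.2 (add ¬¬p3, p3):
                ○ open, literals {p1=T, p3=T}.
          branch 1.2.2 (add ¬(p1 ↔ p4)):
            ¬(¬p3 ↔ p3): β-rule — branch into ¬p3, ¬p3  //  ¬¬p3, p3.
              branch 1.2.2.1 (add ¬p3, ¬p3):
                ¬(p1 ↔ p4): β-rule — branch into p1, ¬p4  //  ¬p1, p4.
                  branch 1.2.2.1.1 (add p1, ¬p4):
                    ○ open, literals {p1=T, p3=F, p4=F}.
                  branch 1.2.2.1.2 (add ¬p1, p4):
                    ○ open, literals {p1=F, p3=F, p4=T}.
              branch 1.2.2.2 (add ¬¬p3, p3):
                ¬(p1 ↔ p4): β-rule — branch into p1, ¬p4  //  ¬p1, p4.
                  branch 1.2.2.2.1 (add p1, ¬p4):
                    ○ open, literals {p1=T, p3=T, p4=F}.
                  branch 1.2.2.2.2 (add ¬p1, p4):
                    ○ open, literals {p1=F, p3=T, p4=T}.
  branch 2 (add ¬¬p2):
    ¬¬p2: drop double negation, giving p2.
    ○ open, literals {p2=T}.
2 branches closed, 7 open.
Each open branch fixes some atoms; the unmentioned ones are free. Counting distinct full assignments: branch {p1=T, p3=F} (p4, p5, p2) contributes 8 new; branch {p1=T, p3=T} (p4, p5, p2) contributes 8 new; branch {p1=T, p3=F, p4=F} (p5, p2) contributes 0 new; branch {p1=F, p3=F, p4=T} (p5, p2) contributes 4 new; branch {p1=T, p3=T, p4=F} (p5, p2) contributes 0 new; branch {p1=F, p3=T, p4=T} (p5, p2) contributes 4 new; branch {p2=T} (p1, p4, p3, p5) contributes 4 new. Total: 28.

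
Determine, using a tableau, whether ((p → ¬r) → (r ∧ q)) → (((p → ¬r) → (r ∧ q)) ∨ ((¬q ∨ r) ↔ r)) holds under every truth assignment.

Valid

Assume the negation and expand:
Initial set: {F (((p → ¬r) → (r ∧ q)) → (((p → ¬r) → (r ∧ q)) ∨ ((¬q ∨ r) ↔ r)))}.
F (((p → ¬r) → (r ∧ q)) → (((p → ¬r) → (r ∧ q)) ∨ ((¬q ∨ r) ↔ r))): α-rule — add T ((p → ¬r) → (r ∧ q)), F (((p → ¬r) → (r ∧ q)) ∨ ((¬q ∨ r) ↔ r)).
F (((p → ¬r) → (r ∧ q)) ∨ ((¬q ∨ r) ↔ r)): α-rule — add F ((p → ¬r) → (r ∧ q)), F ((¬q ∨ r) ↔ r).
F ((p → ¬r) → (r ∧ q)): α-rule — add T (p → ¬r), F (r ∧ q).
T ((p → ¬r) → (r ∧ q)): β-rule — branch into F (p → ¬r)  //  T (r ∧ q).
  branch 1 (add F (p → ¬r)):
    F (p → ¬r): α-rule — add T p, F ¬r.
    F ((¬q ∨ r) ↔ r): β-rule — branch into T (¬q ∨ r), F r  //  F (¬q ∨ r), T r.
      branch 1.1 (add T (¬q ∨ r), F r):
        × closes — contains both r and ¬r.
      branch 1.2 (add F (¬q ∨ r), T r):
        F (¬q ∨ r): α-rule — add F ¬q, F r.
        × closes — contains both r and ¬r.
  branch 2 (add T (r ∧ q)):
    T (r ∧ q): α-rule — add T r, T q.
    F ((¬q ∨ r) ↔ r): β-rule — branch into T (¬q ∨ r), F r  //  F (¬q ∨ r), T r.
      branch 2.1 (add T (¬q ∨ r), F r):
        × closes — contains both r and ¬r.
      branch 2.2 (add F (¬q ∨ r), T r):
        F (¬q ∨ r): α-rule — add F ¬q, F r.
        × closes — contains both r and ¬r.
All 4 branches close.
Every branch closed, so the negation is unsatisfiable and the formula is valid.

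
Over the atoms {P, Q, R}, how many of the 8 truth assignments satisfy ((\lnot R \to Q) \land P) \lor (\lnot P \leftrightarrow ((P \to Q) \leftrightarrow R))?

5

Initial set: {(((\lnot R \to Q) \land P) \lor (\lnot P \leftrightarrow ((P \to Q) \leftrightarrow R)))}.
(((\lnot R \to Q) \land P) \lor (\lnot P \leftrightarrow ((P \to Q) \leftrightarrow R))): β-rule — branch into ((\lnot R \to Q) \land P)  //  (\lnot P \leftrightarrow ((P \to Q) \leftrightarrow R)).
  branch 1 (add ((\lnot R \to Q) \land P)):
    ((\lnot R \to Q) \land P): α-rule — add (\lnot R \to Q), P.
    (\lnot R \to Q): β-rule — branch into \lnot \lnot R  //  Q.
      branch 1.1 (add \lnot \lnot R):
        ○ open, literals {P=true, R=true}.
      branch 1.2 (add Q):
        ○ open, literals {P=true, Q=true}.
  branch 2 (add (\lnot P \leftrightarrow ((P \to Q) \leftrightarrow R))):
    (\lnot P \leftrightarrow ((P \to Q) \leftrightarrow R)): β-rule — branch into \lnot P, ((P \to Q) \leftrightarrow R)  //  \lnot \lnot P, \lnot ((P \to Q) \leftrightarrow R).
      branch 2.1 (add \lnot P, ((P \to Q) \leftrightarrow R)):
        ((P \to Q) \leftrightarrow R): β-rule — branch into (P \to Q), R  //  \lnot (P \to Q), \lnot R.
          branch 2.1.1 (add (P \to Q), R):
            (P \to Q): β-rule — branch into \lnot P  //  Q.
              branch 2.1.1.1 (add \lnot P):
                ○ open, literals {P=false, R=true}.
              branch 2.1.1.2 (add Q):
                ○ open, literals {P=false, Q=true, R=true}.
          branch 2.1.2 (add \lnot (P \to Q), \lnot R):
            \lnot (P \to Q): α-rule — add P, \lnot Q.
            × closes — contains both P and \lnot P.
      branch 2.2 (add \lnot \lnot P, \lnot ((P \to Q) \leftrightarrow R)):
        \lnot ((P \to Q) \leftrightarrow R): β-rule — branch into (P \to Q), \lnot R  //  \lnot (P \to Q), R.
          branch 2.2.1 (add (P \to Q), \lnot R):
            (P \to Q): β-rule — branch into \lnot P  //  Q.
              branch 2.2.1.1 (add \lnot P):
                × closes — contains both P and \lnot P.
              branch 2.2.1.2 (add Q):
                ○ open, literals {P=true, Q=true, R=false}.
          branch 2.2.2 (add \lnot (P \to Q), R):
            \lnot (P \to Q): α-rule — add P, \lnot Q.
            ○ open, literals {P=true, Q=false, R=true}.
2 branches closed, 6 open.
Each open branch fixes some atoms; the unmentioned ones are free. Counting distinct full assignments: branch {P=true, R=true} (Q) contributes 2 new; branch {P=true, Q=true} (R) contributes 1 new; branch {P=false, R=true} (Q) contributes 2 new; branch {P=false, Q=true, R=true} (none free) contributes 0 new; branch {P=true, Q=true, R=false} (none free) contributes 0 new; branch {P=true, Q=false, R=true} (none free) contributes 0 new. Total: 5.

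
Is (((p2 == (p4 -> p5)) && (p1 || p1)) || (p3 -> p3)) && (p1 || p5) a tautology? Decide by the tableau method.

Not valid

Assume the negation and expand:
Initial set: {F ((((p2 == (p4 -> p5)) && (p1 || p1)) || (p3 -> p3)) && (p1 || p5))}.
F ((((p2 == (p4 -> p5)) && (p1 || p1)) || (p3 -> p3)) && (p1 || p5)): β-rule — branch into F (((p2 == (p4 -> p5)) && (p1 || p1)) || (p3 -> p3))  //  F (p1 || p5).
  branch 1 (add F (((p2 == (p4 -> p5)) && (p1 || p1)) || (p3 -> p3))):
    F (((p2 == (p4 -> p5)) && (p1 || p1)) || (p3 -> p3)): α-rule — add F ((p2 == (p4 -> p5)) && (p1 || p1)), F (p3 -> p3).
    F (p3 -> p3): α-rule — add T p3, F p3.
    × closes — contains both p3 and !p3.
  branch 2 (add F (p1 || p5)):
    F (p1 || p5): α-rule — add F p1, F p5.
    ○ open, literals {p1=false, p5=false}.
1 branch closed, 1 open.
An open branch gives a countermodel: p1=false, p5=false (unmentioned atoms arbitrary); under it the original formula is false.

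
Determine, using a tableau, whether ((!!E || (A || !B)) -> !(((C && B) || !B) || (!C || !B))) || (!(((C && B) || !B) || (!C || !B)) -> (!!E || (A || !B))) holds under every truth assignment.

Valid

Assume the negation and expand:
Initial set: {!(((!!E || (A || !B)) -> !(((C && B) || !B) || (!C || !B))) || (!(((C && B) || !B) || (!C || !B)) -> (!!E || (A || !B))))}.
!(((!!E || (A || !B)) -> !(((C && B) || !B) || (!C || !B))) || (!(((C && B) || !B) || (!C || !B)) -> (!!E || (A || !B)))): α-rule — add !((!!E || (A || !B)) -> !(((C && B) || !B) || (!C || !B))), !(!(((C && B) || !B) || (!C || !B)) -> (!!E || (A || !B))).
!((!!E || (A || !B)) -> !(((C && B) || !B) || (!C || !B))): α-rule — add (!!E || (A || !B)), !!(((C && B) || !B) || (!C || !B)).
!(!(((C && B) || !B) || (!C || !B)) -> (!!E || (A || !B))): α-rule — add !(((C && B) || !B) || (!C || !B)), !(!!E || (A || !B)).
!(((C && B) || !B) || (!C || !B)): α-rule — add !((C && B) || !B), !(!C || !B).
!(!!E || (A || !B)): α-rule — add !!!E, !(A || !B).
!((C && B) || !B): α-rule — add !(C && B), !!B.
!(!C || !B): α-rule — add !!C, !!B.
!!!E: drop double negation, giving !E.
!(A || !B): α-rule — add !A, !!B.
(!!E || (A || !B)): β-rule — branch into !!E  //  (A || !B).
  branch 1 (add !!E):
    !!E: drop double negation, giving E.
    × closes — contains both E and !E.
  branch 2 (add (A || !B)):
    !!(((C && B) || !B) || (!C || !B)): β-rule — branch into ((C && B) || !B)  //  (!C || !B).
      branch 2.1 (add ((C && B) || !B)):
        !(C && B): β-rule — branch into !C  //  !B.
          branch 2.1.1 (add !C):
            × closes — contains both C and !C.
          branch 2.1.2 (add !B):
            × closes — contains both B and !B.
      branch 2.2 (add (!C || !B)):
        !(C && B): β-rule — branch into !C  //  !B.
          branch 2.2.1 (add !C):
            × closes — contains both C and !C.
          branch 2.2.2 (add !B):
            × closes — contains both B and !B.
All 5 branches close.
Every branch closed, so the negation is unsatisfiable and the formula is valid.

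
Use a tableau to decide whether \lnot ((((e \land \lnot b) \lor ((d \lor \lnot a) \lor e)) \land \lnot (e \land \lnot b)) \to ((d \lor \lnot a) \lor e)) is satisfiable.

Unsatisfiable

Initial set: {\lnot ((((e \land \lnot b) \lor ((d \lor \lnot a) \lor e)) \land \lnot (e \land \lnot b)) \to ((d \lor \lnot a) \lor e))}.
\lnot ((((e \land \lnot b) \lor ((d \lor \lnot a) \lor e)) \land \lnot (e \land \lnot b)) \to ((d \lor \lnot a) \lor e)): α-rule — add (((e \land \lnot b) \lor ((d \lor \lnot a) \lor e)) \land \lnot (e \land \lnot b)), \lnot ((d \lor \lnot a) \lor e).
(((e \land \lnot b) \lor ((d \lor \lnot a) \lor e)) \land \lnot (e \land \lnot b)): α-rule — add ((e \land \lnot b) \lor ((d \lor \lnot a) \lor e)), \lnot (e \land \lnot b).
\lnot ((d \lor \lnot a) \lor e): α-rule — add \lnot (d \lor \lnot a), \lnot e.
\lnot (d \lor \lnot a): α-rule — add \lnot d, \lnot \lnot a.
((e \land \lnot b) \lor ((d \lor \lnot a) \lor e)): β-rule — branch into (e \land \lnot b)  //  ((d \lor \lnot a) \lor e).
  branch 1 (add (e \land \lnot b)):
    (e \land \lnot b): α-rule — add e, \lnot b.
    × closes — contains both e and \lnot e.
  branch 2 (add ((d \lor \lnot a) \lor e)):
    \lnot (e \land \lnot b): β-rule — branch into \lnot e  //  \lnot \lnot b.
      branch 2.1 (add \lnot e):
        ((d \lor \lnot a) \lor e): β-rule — branch into (d \lor \lnot a)  //  e.
          branch 2.1.1 (add (d \lor \lnot a)):
            (d \lor \lnot a): β-rule — branch into d  //  \lnot a.
              branch 2.1.1.1 (add d):
                × closes — contains both d and \lnot d.
              branch 2.1.1.2 (add \lnot a):
                × closes — contains both a and \lnot a.
          branch 2.1.2 (add e):
            × closes — contains both e and \lnot e.
      branch 2.2 (add \lnot \lnot b):
        ((d \lor \lnot a) \lor e): β-rule — branch into (d \lor \lnot a)  //  e.
          branch 2.2.1 (add (d \lor \lnot a)):
            (d \lor \lnot a): β-rule — branch into d  //  \lnot a.
              branch 2.2.1.1 (add d):
                × closes — contains both d and \lnot d.
              branch 2.2.1.2 (add \lnot a):
                × closes — contains both a and \lnot a.
          branch 2.2.2 (add e):
            × closes — contains both e and \lnot e.
All 7 branches close.
Every branch closed; the formula is unsatisfiable.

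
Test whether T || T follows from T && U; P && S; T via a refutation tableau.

Yes

Initial set: {(T && U); (P && S); T; !(T || T)}.
(T && U): α-rule — add T, U.
(P && S): α-rule — add P, S.
!(T || T): α-rule — add !T, !T.
× closes — contains both T and !T.
All 1 branch closes.
Every branch closed, so the premises entail the conclusion.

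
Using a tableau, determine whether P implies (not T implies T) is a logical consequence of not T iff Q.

No

Initial set: {(not T iff Q); not (P implies (not T implies T))}.
not (P implies (not T implies T)): α-rule — add P, not (not T implies T).
not (not T implies T): α-rule — add not T, not T.
(not T iff Q): β-rule — branch into not T, Q  //  not not T, not Q.
  branch 1 (add not T, Q):
    ○ open, literals {P=true, Q=true, T=false}.
  branch 2 (add not not T, not Q):
    × closes — contains both T and not T.
1 branch closed, 1 open.
An open branch gives a countermodel: P=true, Q=true, T=false (unmentioned atoms arbitrary); the premises hold there but the conclusion fails.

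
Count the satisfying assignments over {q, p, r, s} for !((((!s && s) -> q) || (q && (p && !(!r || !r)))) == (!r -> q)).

Initial set: {!((((!s && s) -> q) || (q && (p && !(!r || !r)))) == (!r -> q))}.
!((((!s && s) -> q) || (q && (p && !(!r || !r)))) == (!r -> q)): β-rule — branch into (((!s && s) -> q) || (q && (p && !(!r || !r)))), !(!r -> q)  //  !(((!s && s) -> q) || (q && (p && !(!r || !r)))), (!r -> q).
  branch 1 (add (((!s && s) -> q) || (q && (p && !(!r || !r)))), !(!r -> q)):
    !(!r -> q): α-rule — add !r, !q.
    (((!s && s) -> q) || (q && (p && !(!r || !r)))): β-rule — branch into ((!s && s) -> q)  //  (q && (p && !(!r || !r))).
      branch 1.1 (add ((!s && s) -> q)):
        ((!s && s) -> q): β-rule — branch into !(!s && s)  //  q.
          branch 1.1.1 (add !(!s && s)):
            !(!s && s): β-rule — branch into !!s  //  !s.
              branch 1.1.1.1 (add !!s):
                ○ open, literals {q=0, r=0, s=1}.
              branch 1.1.1.2 (add !s):
                ○ open, literals {q=0, r=0, s=0}.
          branch 1.1.2 (add q):
            × closes — contains both q and !q.
      branch 1.2 (add (q && (p && !(!r || !r)))):
        (q && (p && !(!r || !r))): α-rule — add q, (p && !(!r || !r)).
        × closes — contains both q and !q.
  branch 2 (add !(((!s && s) -> q) || (q && (p && !(!r || !r)))), (!r -> q)):
    !(((!s && s) -> q) || (q && (p && !(!r || !r)))): α-rule — add !((!s && s) -> q), !(q && (p && !(!r || !r))).
    !((!s && s) -> q): α-rule — add (!s && s), !q.
    (!s && s): α-rule — add !s, s.
    × closes — contains both s and !s.
3 branches closed, 2 open.
Each open branch fixes some atoms; the unmentioned ones are free. Counting distinct full assignments: branch {q=0, r=0, s=1} (p) contributes 2 new; branch {q=0, r=0, s=0} (p) contributes 2 new. Total: 4.

4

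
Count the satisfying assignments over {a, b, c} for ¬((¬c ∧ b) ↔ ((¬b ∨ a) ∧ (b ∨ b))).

Initial set: {¬((¬c ∧ b) ↔ ((¬b ∨ a) ∧ (b ∨ b)))}.
¬((¬c ∧ b) ↔ ((¬b ∨ a) ∧ (b ∨ b))): β-rule — branch into (¬c ∧ b), ¬((¬b ∨ a) ∧ (b ∨ b))  //  ¬(¬c ∧ b), ((¬b ∨ a) ∧ (b ∨ b)).
  branch 1 (add (¬c ∧ b), ¬((¬b ∨ a) ∧ (b ∨ b))):
    (¬c ∧ b): α-rule — add ¬c, b.
    ¬((¬b ∨ a) ∧ (b ∨ b)): β-rule — branch into ¬(¬b ∨ a)  //  ¬(b ∨ b).
      branch 1.1 (add ¬(¬b ∨ a)):
        ¬(¬b ∨ a): α-rule — add ¬¬b, ¬a.
        ○ open, literals {a=F, b=T, c=F}.
      branch 1.2 (add ¬(b ∨ b)):
        ¬(b ∨ b): α-rule — add ¬b, ¬b.
        × closes — contains both b and ¬b.
  branch 2 (add ¬(¬c ∧ b), ((¬b ∨ a) ∧ (b ∨ b))):
    ((¬b ∨ a) ∧ (b ∨ b)): α-rule — add (¬b ∨ a), (b ∨ b).
    ¬(¬c ∧ b): β-rule — branch into ¬¬c  //  ¬b.
      branch 2.1 (add ¬¬c):
        (¬b ∨ a): β-rule — branch into ¬b  //  a.
          branch 2.1.1 (add ¬b):
            (b ∨ b): β-rule — branch into b  //  b.
              branch 2.1.1.1 (add b):
                × closes — contains both b and ¬b.
              branch 2.1.1.2 (add b):
                × closes — contains both b and ¬b.
          branch 2.1.2 (add a):
            (b ∨ b): β-rule — branch into b  //  b.
              branch 2.1.2.1 (add b):
                ○ open, literals {a=T, b=T, c=T}.
              branch 2.1.2.2 (add b):
                ○ open, literals {a=T, b=T, c=T}.
      branch 2.2 (add ¬b):
        (¬b ∨ a): β-rule — branch into ¬b  //  a.
          branch 2.2.1 (add ¬b):
            (b ∨ b): β-rule — branch into b  //  b.
              branch 2.2.1.1 (add b):
                × closes — contains both b and ¬b.
              branch 2.2.1.2 (add b):
                × closes — contains both b and ¬b.
          branch 2.2.2 (add a):
            (b ∨ b): β-rule — branch into b  //  b.
              branch 2.2.2.1 (add b):
                × closes — contains both b and ¬b.
              branch 2.2.2.2 (add b):
                × closes — contains both b and ¬b.
7 branches closed, 3 open.
Each open branch fixes some atoms; the unmentioned ones are free. Counting distinct full assignments: branch {a=F, b=T, c=F} (none free) contributes 1 new; branch {a=T, b=T, c=T} (none free) contributes 1 new; branch {a=T, b=T, c=T} (none free) contributes 0 new. Total: 2.

2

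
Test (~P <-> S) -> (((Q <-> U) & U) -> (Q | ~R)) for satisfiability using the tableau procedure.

Initial set: {((~P <-> S) -> (((Q <-> U) & U) -> (Q | ~R)))}.
((~P <-> S) -> (((Q <-> U) & U) -> (Q | ~R))): β-rule — branch into ~(~P <-> S)  //  (((Q <-> U) & U) -> (Q | ~R)).
  branch 1 (add ~(~P <-> S)):
    ~(~P <-> S): β-rule — branch into ~P, ~S  //  ~~P, S.
      branch 1.1 (add ~P, ~S):
        ○ open, literals {P=false, S=false}.
      branch 1.2 (add ~~P, S):
        ○ open, literals {P=true, S=true}.
  branch 2 (add (((Q <-> U) & U) -> (Q | ~R))):
    (((Q <-> U) & U) -> (Q | ~R)): β-rule — branch into ~((Q <-> U) & U)  //  (Q | ~R).
      branch 2.1 (add ~((Q <-> U) & U)):
        ~((Q <-> U) & U): β-rule — branch into ~(Q <-> U)  //  ~U.
          branch 2.1.1 (add ~(Q <-> U)):
            ~(Q <-> U): β-rule — branch into Q, ~U  //  ~Q, U.
              branch 2.1.1.1 (add Q, ~U):
                ○ open, literals {Q=true, U=false}.
              branch 2.1.1.2 (add ~Q, U):
                ○ open, literals {Q=false, U=true}.
          branch 2.1.2 (add ~U):
            ○ open, literals {U=false}.
      branch 2.2 (add (Q | ~R)):
        (Q | ~R): β-rule — branch into Q  //  ~R.
          branch 2.2.1 (add Q):
            ○ open, literals {Q=true}.
          branch 2.2.2 (add ~R):
            ○ open, literals {R=false}.
0 branches closed, 7 open.
An open branch gives a satisfying assignment: P=false, S=false.

Satisfiable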